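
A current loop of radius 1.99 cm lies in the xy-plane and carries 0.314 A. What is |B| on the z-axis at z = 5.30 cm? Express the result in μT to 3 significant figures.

B ≈ 0.431 μT

On the axis of a circular loop, B = μ₀IR² / [2(R²+z²)^(3/2)].
R² + z² = (0.0199)² + (0.053)² = 0.003205 m², and (R²+z²)^(3/2) = 1.81×10⁻⁴ m³.
B = (4π×10⁻⁷ × 0.314 × 0.000396) / (2 × 1.81×10⁻⁴) = 4.31×10⁻⁷ T.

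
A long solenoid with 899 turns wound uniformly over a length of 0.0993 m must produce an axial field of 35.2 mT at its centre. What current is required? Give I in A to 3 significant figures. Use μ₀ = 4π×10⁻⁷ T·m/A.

Inside a long solenoid B = μ₀nI with n = 9053 m⁻¹, so I = B/(μ₀n).
I = 3.52×10⁻² / (4π×10⁻⁷ × 9053) = 3.09 A.

I ≈ 3.09 A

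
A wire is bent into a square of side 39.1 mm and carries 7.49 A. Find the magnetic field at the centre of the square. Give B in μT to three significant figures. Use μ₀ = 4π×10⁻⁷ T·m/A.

Each side is a finite straight segment at perpendicular distance d = a/(2 tan(π/4)) = 0.01955 m from the centre, with end-angles ±π/4.
One side contributes B₁ = (μ₀I/4πd)·2 sin(π/4) = 5.42×10⁻⁵ T.
All 4 sides add in the same direction: B = 4 × 5.42×10⁻⁵ = 2.17×10⁻⁴ T.

B ≈ 217 μT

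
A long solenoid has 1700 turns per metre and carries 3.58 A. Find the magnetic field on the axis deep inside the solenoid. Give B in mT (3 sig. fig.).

B ≈ 7.65 mT

Inside a long solenoid, B = μ₀nI with n = 1700 turns/m.
B = 4π×10⁻⁷ × 1700 × 3.58 = 7.65×10⁻³ T.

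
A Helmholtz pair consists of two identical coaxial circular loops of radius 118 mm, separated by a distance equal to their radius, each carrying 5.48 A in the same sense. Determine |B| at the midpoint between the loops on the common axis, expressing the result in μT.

Each loop contributes B = μ₀IR²/[2(R²+z²)^(3/2)] on the axis, with z measured from that loop.
Loop 1 (z = 0.059 m): B₁ = 2.09×10⁻⁵ T. Loop 2 (z = 0.059 m): B₂ = 2.09×10⁻⁵ T.
The fields add: B = B₁ + B₂ = 4.18×10⁻⁵ T.

B ≈ 41.8 μT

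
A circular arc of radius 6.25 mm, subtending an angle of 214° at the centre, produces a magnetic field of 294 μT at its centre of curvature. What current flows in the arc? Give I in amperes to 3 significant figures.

I ≈ 4.92 A

For a circular arc, B = μ₀Iφ/(4πR) with φ in radians; here φ = 3.735 rad.
So I = 4πRB/(μ₀φ) = 4π × 0.00625 × 2.94×10⁻⁴ / (4π×10⁻⁷ × 3.735) = 4.92 A.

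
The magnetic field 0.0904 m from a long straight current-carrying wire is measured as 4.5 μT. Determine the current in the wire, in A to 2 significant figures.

I ≈ 2.0 A

For a long straight wire B = μ₀I/(2πd), so I = 2πdB/μ₀.
I = 2π × 0.0904 × 4.50×10⁻⁶ / (4π×10⁻⁷) = 2.03 A.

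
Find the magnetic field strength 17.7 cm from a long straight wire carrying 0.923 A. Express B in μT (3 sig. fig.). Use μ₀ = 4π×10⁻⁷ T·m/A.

B ≈ 1.04 μT

For an infinitely long straight wire, B = μ₀I/(2πd).
B = (4π×10⁻⁷ × 0.923) / (2π × 0.177) = 1.04×10⁻⁶ T.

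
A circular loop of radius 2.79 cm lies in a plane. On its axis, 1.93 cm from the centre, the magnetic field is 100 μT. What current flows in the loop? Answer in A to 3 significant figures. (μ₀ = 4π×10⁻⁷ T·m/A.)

On the axis of a loop, B = μ₀IR²/[2(R²+z²)^(3/2)], so I = 2B(R²+z²)^(3/2)/(μ₀R²).
R² + z² = 0.0007784 + 0.0003725 = 0.001151 m²; raised to 3/2 gives 3.90×10⁻⁵ m³.
I = 2 × 1.00×10⁻⁴ × 3.90×10⁻⁵ / (1.26×10⁻⁶ × 0.0007784) = 7.98 A.

I ≈ 7.98 A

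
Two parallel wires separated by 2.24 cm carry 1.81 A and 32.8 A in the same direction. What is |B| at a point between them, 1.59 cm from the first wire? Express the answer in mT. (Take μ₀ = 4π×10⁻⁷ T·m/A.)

B ≈ 0.986 mT

Each long wire gives B = μ₀I/(2πd). Distances are d₁ = 0.0159 m and d₂ = 0.0065 m.
B₁ = 2.28×10⁻⁵ T, B₂ = 1.01×10⁻³ T.
Between parallel currents the two contributions point in opposite directions, so they subtract. B = |B₁ − B₂| = |2.28×10⁻⁵ − 1.01×10⁻³| = 9.86×10⁻⁴ T.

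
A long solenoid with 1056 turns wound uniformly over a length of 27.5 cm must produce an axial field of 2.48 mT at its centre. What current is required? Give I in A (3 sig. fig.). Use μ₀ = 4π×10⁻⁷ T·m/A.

Inside a long solenoid B = μ₀nI with n = 3840 m⁻¹, so I = B/(μ₀n).
I = 2.48×10⁻³ / (4π×10⁻⁷ × 3840) = 0.514 A.

I ≈ 0.514 A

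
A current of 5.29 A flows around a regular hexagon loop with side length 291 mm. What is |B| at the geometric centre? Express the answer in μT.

Each side is a finite straight segment at perpendicular distance d = a/(2 tan(π/6)) = 0.252 m from the centre, with end-angles ±π/6.
One side contributes B₁ = (μ₀I/4πd)·2 sin(π/6) = 2.10×10⁻⁶ T.
All 6 sides add in the same direction: B = 6 × 2.10×10⁻⁶ = 1.26×10⁻⁵ T.

B ≈ 12.6 μT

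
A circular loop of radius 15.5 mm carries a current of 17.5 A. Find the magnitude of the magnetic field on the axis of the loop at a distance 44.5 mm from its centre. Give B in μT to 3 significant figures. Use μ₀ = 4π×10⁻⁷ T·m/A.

B ≈ 25.2 μT

On the axis of a circular loop, B = μ₀IR² / [2(R²+z²)^(3/2)].
R² + z² = (0.0155)² + (0.0445)² = 0.00222 m², and (R²+z²)^(3/2) = 1.05×10⁻⁴ m³.
B = (4π×10⁻⁷ × 17.5 × 0.0002402) / (2 × 1.05×10⁻⁴) = 2.52×10⁻⁵ T.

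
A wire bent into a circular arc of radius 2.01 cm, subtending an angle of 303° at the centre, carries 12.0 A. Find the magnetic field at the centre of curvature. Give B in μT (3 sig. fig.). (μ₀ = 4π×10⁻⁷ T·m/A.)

B ≈ 316 μT

The Biot–Savart field of a circular arc at its centre is B = μ₀Iφ/(4πR), with φ = 5.288 rad.
B = (4π×10⁻⁷ × 12.0 × 5.288) / (4π × 0.0201) = 3.16×10⁻⁴ T.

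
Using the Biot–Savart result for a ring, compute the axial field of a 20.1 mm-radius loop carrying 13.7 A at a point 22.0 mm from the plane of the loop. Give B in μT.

On the axis of a circular loop, B = μ₀IR² / [2(R²+z²)^(3/2)].
R² + z² = (0.0201)² + (0.022)² = 0.000888 m², and (R²+z²)^(3/2) = 2.65×10⁻⁵ m³.
B = (4π×10⁻⁷ × 13.7 × 0.000404) / (2 × 2.65×10⁻⁵) = 1.31×10⁻⁴ T.

B ≈ 131 μT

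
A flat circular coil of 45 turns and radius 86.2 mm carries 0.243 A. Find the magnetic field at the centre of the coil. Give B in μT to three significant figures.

B ≈ 79.7 μT

For an N-turn flat coil, B = Nμ₀I/(2R) with R = 0.0862 m.
B = 45 × 1.77×10⁻⁶ T = 7.97×10⁻⁵ T.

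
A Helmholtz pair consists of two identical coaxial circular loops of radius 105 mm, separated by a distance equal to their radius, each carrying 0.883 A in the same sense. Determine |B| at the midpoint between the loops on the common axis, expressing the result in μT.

B ≈ 7.56 μT

Each loop contributes B = μ₀IR²/[2(R²+z²)^(3/2)] on the axis, with z measured from that loop.
Loop 1 (z = 0.0525 m): B₁ = 3.78×10⁻⁶ T. Loop 2 (z = 0.0525 m): B₂ = 3.78×10⁻⁶ T.
The fields add: B = B₁ + B₂ = 7.56×10⁻⁶ T.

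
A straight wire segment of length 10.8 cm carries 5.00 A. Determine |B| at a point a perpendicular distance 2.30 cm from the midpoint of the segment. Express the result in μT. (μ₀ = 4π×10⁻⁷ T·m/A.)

For a finite straight segment, B = (μ₀I/4πd)(sinθ₁ + sinθ₂), where θ₁, θ₂ are the angles from the perpendicular to each end.
The perpendicular from the point meets the wire at its midpoint, so each end is L/2 = 0.054 m away along the wire.
sinθ₁ = 0.054/√(0.054²+0.023²) = 0.9200; sinθ₂ = 0.054/√(0.054²+0.023²) = 0.9200.
B = (4π×10⁻⁷ × 5.00) / (4π × 0.023) × (0.9200 + 0.9200) = 4.00×10⁻⁵ T.

B ≈ 40.0 μT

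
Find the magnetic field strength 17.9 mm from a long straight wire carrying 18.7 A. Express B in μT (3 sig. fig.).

B ≈ 209 μT

For an infinitely long straight wire, B = μ₀I/(2πd).
B = (4π×10⁻⁷ × 18.7) / (2π × 0.0179) = 2.09×10⁻⁴ T.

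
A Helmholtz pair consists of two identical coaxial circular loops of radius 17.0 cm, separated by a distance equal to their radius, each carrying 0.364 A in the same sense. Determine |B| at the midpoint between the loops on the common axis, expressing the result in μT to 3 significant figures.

B ≈ 1.93 μT

Each loop contributes B = μ₀IR²/[2(R²+z²)^(3/2)] on the axis, with z measured from that loop.
Loop 1 (z = 0.085 m): B₁ = 9.63×10⁻⁷ T. Loop 2 (z = 0.085 m): B₂ = 9.63×10⁻⁷ T.
The fields add: B = B₁ + B₂ = 1.93×10⁻⁶ T.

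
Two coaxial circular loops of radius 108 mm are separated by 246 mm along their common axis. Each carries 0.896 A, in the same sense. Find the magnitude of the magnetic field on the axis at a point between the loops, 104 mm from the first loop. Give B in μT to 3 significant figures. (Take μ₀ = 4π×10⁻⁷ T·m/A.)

Each loop contributes B = μ₀IR²/[2(R²+z²)^(3/2)] on the axis, with z measured from that loop.
Loop 1 (z = 0.104 m): B₁ = 1.95×10⁻⁶ T. Loop 2 (z = 0.142 m): B₂ = 1.16×10⁻⁶ T.
The fields add: B = B₁ + B₂ = 3.10×10⁻⁶ T.

B ≈ 3.10 μT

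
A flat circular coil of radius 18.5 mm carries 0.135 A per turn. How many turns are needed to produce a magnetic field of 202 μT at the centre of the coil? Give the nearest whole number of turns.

N = 44

For an N-turn coil, B = Nμ₀I/(2R). A single turn gives B₁ = 4.59×10⁻⁶ T with R = 0.0185 m.
N = B/B₁ = 2.02×10⁻⁴ / 4.59×10⁻⁶ = 44.06.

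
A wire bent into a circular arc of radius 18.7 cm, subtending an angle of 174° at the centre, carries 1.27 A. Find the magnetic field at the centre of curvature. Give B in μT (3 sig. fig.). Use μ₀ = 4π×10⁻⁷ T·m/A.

The Biot–Savart field of a circular arc at its centre is B = μ₀Iφ/(4πR), with φ = 3.037 rad.
B = (4π×10⁻⁷ × 1.27 × 3.037) / (4π × 0.187) = 2.06×10⁻⁶ T.

B ≈ 2.06 μT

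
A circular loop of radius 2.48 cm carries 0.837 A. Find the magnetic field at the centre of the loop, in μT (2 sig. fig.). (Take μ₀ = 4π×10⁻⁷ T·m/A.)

B ≈ 21 μT

At the centre of a circular loop the Biot–Savart law gives B = μ₀I/(2R).
B = (4π×10⁻⁷ × 0.837) / (2 × 0.0248) = 2.12×10⁻⁵ T.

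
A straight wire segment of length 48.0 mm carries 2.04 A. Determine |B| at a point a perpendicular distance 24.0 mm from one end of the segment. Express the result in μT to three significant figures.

B ≈ 7.60 μT

For a finite straight segment, B = (μ₀I/4πd)(sinθ₁ + sinθ₂), where θ₁, θ₂ are the angles from the perpendicular to each end.
The perpendicular foot is at one end, so the two end-offsets along the wire are 0 and L = 0.048 m.
sinθ₁ = 0/√(0²+0.024²) = 0.0000; sinθ₂ = 0.048/√(0.048²+0.024²) = 0.8944.
B = (4π×10⁻⁷ × 2.04) / (4π × 0.024) × (0.0000 + 0.8944) = 7.60×10⁻⁶ T.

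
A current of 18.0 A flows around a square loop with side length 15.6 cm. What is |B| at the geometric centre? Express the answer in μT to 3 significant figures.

Each side is a finite straight segment at perpendicular distance d = a/(2 tan(π/4)) = 0.078 m from the centre, with end-angles ±π/4.
One side contributes B₁ = (μ₀I/4πd)·2 sin(π/4) = 3.26×10⁻⁵ T.
All 4 sides add in the same direction: B = 4 × 3.26×10⁻⁵ = 1.31×10⁻⁴ T.

B ≈ 131 μT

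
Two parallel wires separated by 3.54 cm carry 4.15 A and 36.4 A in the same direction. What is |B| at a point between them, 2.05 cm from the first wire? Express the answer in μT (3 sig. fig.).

B ≈ 448 μT

Each long wire gives B = μ₀I/(2πd). Distances are d₁ = 0.0205 m and d₂ = 0.0149 m.
B₁ = 4.05×10⁻⁵ T, B₂ = 4.89×10⁻⁴ T.
Between parallel currents the two contributions point in opposite directions, so they subtract. B = |B₁ − B₂| = |4.05×10⁻⁵ − 4.89×10⁻⁴| = 4.48×10⁻⁴ T.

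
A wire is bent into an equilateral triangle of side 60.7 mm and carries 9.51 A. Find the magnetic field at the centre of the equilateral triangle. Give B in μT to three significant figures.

Each side is a finite straight segment at perpendicular distance d = a/(2 tan(π/3)) = 0.01752 m from the centre, with end-angles ±π/3.
One side contributes B₁ = (μ₀I/4πd)·2 sin(π/3) = 9.40×10⁻⁵ T.
All 3 sides add in the same direction: B = 3 × 9.40×10⁻⁵ = 2.82×10⁻⁴ T.

B ≈ 282 μT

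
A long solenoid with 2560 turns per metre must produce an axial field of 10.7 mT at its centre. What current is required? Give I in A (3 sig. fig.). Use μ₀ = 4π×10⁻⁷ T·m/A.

Inside a long solenoid B = μ₀nI with n = 2560 m⁻¹, so I = B/(μ₀n).
I = 1.07×10⁻² / (4π×10⁻⁷ × 2560) = 3.33 A.

I ≈ 3.33 A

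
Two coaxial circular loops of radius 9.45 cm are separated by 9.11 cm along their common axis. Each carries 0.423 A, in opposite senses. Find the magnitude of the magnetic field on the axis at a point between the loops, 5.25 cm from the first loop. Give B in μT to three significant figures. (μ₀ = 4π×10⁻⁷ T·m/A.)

Each loop contributes B = μ₀IR²/[2(R²+z²)^(3/2)] on the axis, with z measured from that loop.
Loop 1 (z = 0.0525 m): B₁ = 1.88×10⁻⁶ T. Loop 2 (z = 0.0386 m): B₂ = 2.23×10⁻⁶ T.
The fields oppose: B = |B₁ − B₂| = 3.53×10⁻⁷ T.

B ≈ 0.353 μT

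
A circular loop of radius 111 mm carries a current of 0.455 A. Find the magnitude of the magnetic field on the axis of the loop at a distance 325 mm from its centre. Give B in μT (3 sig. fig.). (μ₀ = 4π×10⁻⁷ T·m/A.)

B ≈ 0.0870 μT

On the axis of a circular loop, B = μ₀IR² / [2(R²+z²)^(3/2)].
R² + z² = (0.111)² + (0.325)² = 0.1179 m², and (R²+z²)^(3/2) = 4.05×10⁻² m³.
B = (4π×10⁻⁷ × 0.455 × 0.01232) / (2 × 4.05×10⁻²) = 8.70×10⁻⁸ T.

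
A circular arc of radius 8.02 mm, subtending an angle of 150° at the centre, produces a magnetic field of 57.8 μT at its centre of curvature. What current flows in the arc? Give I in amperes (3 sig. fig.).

For a circular arc, B = μ₀Iφ/(4πR) with φ in radians; here φ = 2.618 rad.
So I = 4πRB/(μ₀φ) = 4π × 0.00802 × 5.78×10⁻⁵ / (4π×10⁻⁷ × 2.618) = 1.77 A.

I ≈ 1.77 A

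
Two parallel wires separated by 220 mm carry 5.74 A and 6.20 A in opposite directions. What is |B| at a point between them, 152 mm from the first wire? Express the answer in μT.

Each long wire gives B = μ₀I/(2πd). Distances are d₁ = 0.152 m and d₂ = 0.068 m.
B₁ = 7.55×10⁻⁶ T, B₂ = 1.82×10⁻⁵ T.
Between antiparallel currents both contributions point the same way, so they add. B = B₁ + B₂ = 7.55×10⁻⁶ + 1.82×10⁻⁵ = 2.58×10⁻⁵ T.

B ≈ 25.8 μT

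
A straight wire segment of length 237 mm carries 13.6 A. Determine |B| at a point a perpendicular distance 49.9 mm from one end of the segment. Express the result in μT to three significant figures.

For a finite straight segment, B = (μ₀I/4πd)(sinθ₁ + sinθ₂), where θ₁, θ₂ are the angles from the perpendicular to each end.
The perpendicular foot is at one end, so the two end-offsets along the wire are 0 and L = 0.237 m.
sinθ₁ = 0/√(0²+0.0499²) = 0.0000; sinθ₂ = 0.237/√(0.237²+0.0499²) = 0.9785.
B = (4π×10⁻⁷ × 13.6) / (4π × 0.0499) × (0.0000 + 0.9785) = 2.67×10⁻⁵ T.

B ≈ 26.7 μT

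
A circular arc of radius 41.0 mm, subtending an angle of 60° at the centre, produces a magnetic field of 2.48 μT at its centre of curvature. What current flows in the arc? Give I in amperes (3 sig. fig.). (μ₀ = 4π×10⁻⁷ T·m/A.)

For a circular arc, B = μ₀Iφ/(4πR) with φ in radians; here φ = 1.047 rad.
So I = 4πRB/(μ₀φ) = 4π × 0.041 × 2.48×10⁻⁶ / (4π×10⁻⁷ × 1.047) = 0.971 A.

I ≈ 0.971 A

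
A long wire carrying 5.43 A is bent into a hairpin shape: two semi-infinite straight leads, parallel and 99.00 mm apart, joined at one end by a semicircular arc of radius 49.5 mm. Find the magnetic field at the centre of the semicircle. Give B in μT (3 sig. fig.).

The semicircular arc contributes B_arc = μ₀I·π/(4πR) = μ₀I/(4R) = 3.45×10⁻⁵ T.
Each semi-infinite lead is at perpendicular distance R = 0.0495 m from the centre, with the perpendicular foot at its near end, so it contributes μ₀I/(4πR); both point the same way, together 2.19×10⁻⁵ T.
Arc and leads all point the same direction: B = 3.45×10⁻⁵ + 2.19×10⁻⁵ = 5.64×10⁻⁵ T.

B ≈ 56.4 μT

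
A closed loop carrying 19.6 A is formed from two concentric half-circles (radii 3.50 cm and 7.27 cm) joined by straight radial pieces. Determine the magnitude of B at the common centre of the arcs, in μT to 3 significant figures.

B ≈ 91.2 μT

The radial connectors point toward the centre, so dl × r̂ = 0 and they contribute nothing.
Each semicircle gives μ₀I/(4R): inner arc 1.76×10⁻⁴ T, outer arc 8.47×10⁻⁵ T.
The two arcs carry current in opposite angular senses, so their fields oppose: B = |1.76×10⁻⁴ − 8.47×10⁻⁵| = 9.12×10⁻⁵ T.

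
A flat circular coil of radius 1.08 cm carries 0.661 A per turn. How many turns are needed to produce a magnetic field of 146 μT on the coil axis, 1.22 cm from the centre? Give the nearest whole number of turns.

For an N-turn coil, B = Nμ₀IR²/[2(R²+z²)^(3/2)]. A single turn gives B₁ = 1.12×10⁻⁵ T with R = 0.0108 m, z = 0.0122 m.
N = B/B₁ = 1.46×10⁻⁴ / 1.12×10⁻⁵ = 13.04.

N = 13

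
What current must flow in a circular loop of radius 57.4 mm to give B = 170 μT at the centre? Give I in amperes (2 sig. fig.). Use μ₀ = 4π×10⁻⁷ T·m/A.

At the centre of a circular loop B = μ₀I/(2R), so I = 2RB/μ₀.
With R = 0.0574 m, I = 2 × 0.0574 × 1.70×10⁻⁴ / (4π×10⁻⁷) = 15.5 A.

I ≈ 16 A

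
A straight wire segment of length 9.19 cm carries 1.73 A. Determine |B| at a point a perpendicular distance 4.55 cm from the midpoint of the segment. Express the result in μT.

For a finite straight segment, B = (μ₀I/4πd)(sinθ₁ + sinθ₂), where θ₁, θ₂ are the angles from the perpendicular to each end.
The perpendicular from the point meets the wire at its midpoint, so each end is L/2 = 0.04595 m away along the wire.
sinθ₁ = 0.04595/√(0.04595²+0.0455²) = 0.7106; sinθ₂ = 0.04595/√(0.04595²+0.0455²) = 0.7106.
B = (4π×10⁻⁷ × 1.73) / (4π × 0.0455) × (0.7106 + 0.7106) = 5.40×10⁻⁶ T.

B ≈ 5.40 μT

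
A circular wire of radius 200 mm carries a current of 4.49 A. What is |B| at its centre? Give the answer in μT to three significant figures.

B ≈ 14.1 μT

At the centre of a circular loop the Biot–Savart law gives B = μ₀I/(2R).
B = (4π×10⁻⁷ × 4.49) / (2 × 0.2) = 1.41×10⁻⁵ T.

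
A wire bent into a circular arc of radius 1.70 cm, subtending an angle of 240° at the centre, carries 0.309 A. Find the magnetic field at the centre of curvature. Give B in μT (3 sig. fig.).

B ≈ 7.61 μT

The Biot–Savart field of a circular arc at its centre is B = μ₀Iφ/(4πR), with φ = 4.189 rad.
B = (4π×10⁻⁷ × 0.309 × 4.189) / (4π × 0.017) = 7.61×10⁻⁶ T.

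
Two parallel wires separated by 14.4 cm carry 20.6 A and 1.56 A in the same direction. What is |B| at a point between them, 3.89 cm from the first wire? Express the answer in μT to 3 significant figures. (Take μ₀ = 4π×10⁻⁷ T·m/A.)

B ≈ 103 μT

Each long wire gives B = μ₀I/(2πd). Distances are d₁ = 0.0389 m and d₂ = 0.1051 m.
B₁ = 1.06×10⁻⁴ T, B₂ = 2.97×10⁻⁶ T.
Between parallel currents the two contributions point in opposite directions, so they subtract. B = |B₁ − B₂| = |1.06×10⁻⁴ − 2.97×10⁻⁶| = 1.03×10⁻⁴ T.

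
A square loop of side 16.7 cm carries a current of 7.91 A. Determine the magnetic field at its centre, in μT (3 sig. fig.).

B ≈ 53.6 μT

Each side is a finite straight segment at perpendicular distance d = a/(2 tan(π/4)) = 0.0835 m from the centre, with end-angles ±π/4.
One side contributes B₁ = (μ₀I/4πd)·2 sin(π/4) = 1.34×10⁻⁵ T.
All 4 sides add in the same direction: B = 4 × 1.34×10⁻⁵ = 5.36×10⁻⁵ T.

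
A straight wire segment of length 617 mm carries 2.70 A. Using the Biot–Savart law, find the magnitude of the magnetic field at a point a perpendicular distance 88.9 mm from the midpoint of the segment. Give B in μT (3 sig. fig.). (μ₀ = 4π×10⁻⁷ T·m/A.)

B ≈ 5.84 μT

For a finite straight segment, B = (μ₀I/4πd)(sinθ₁ + sinθ₂), where θ₁, θ₂ are the angles from the perpendicular to each end.
The perpendicular from the point meets the wire at its midpoint, so each end is L/2 = 0.3085 m away along the wire.
sinθ₁ = 0.3085/√(0.3085²+0.0889²) = 0.9609; sinθ₂ = 0.3085/√(0.3085²+0.0889²) = 0.9609.
B = (4π×10⁻⁷ × 2.70) / (4π × 0.0889) × (0.9609 + 0.9609) = 5.84×10⁻⁶ T.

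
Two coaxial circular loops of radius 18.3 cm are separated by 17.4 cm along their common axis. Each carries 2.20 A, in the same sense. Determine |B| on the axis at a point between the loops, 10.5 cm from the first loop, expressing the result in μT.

Each loop contributes B = μ₀IR²/[2(R²+z²)^(3/2)] on the axis, with z measured from that loop.
Loop 1 (z = 0.105 m): B₁ = 4.93×10⁻⁶ T. Loop 2 (z = 0.069 m): B₂ = 6.19×10⁻⁶ T.
The fields add: B = B₁ + B₂ = 1.11×10⁻⁵ T.

B ≈ 11.1 μT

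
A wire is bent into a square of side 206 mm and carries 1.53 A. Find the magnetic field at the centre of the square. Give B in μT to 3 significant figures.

B ≈ 8.40 μT

Each side is a finite straight segment at perpendicular distance d = a/(2 tan(π/4)) = 0.103 m from the centre, with end-angles ±π/4.
One side contributes B₁ = (μ₀I/4πd)·2 sin(π/4) = 2.10×10⁻⁶ T.
All 4 sides add in the same direction: B = 4 × 2.10×10⁻⁶ = 8.40×10⁻⁶ T.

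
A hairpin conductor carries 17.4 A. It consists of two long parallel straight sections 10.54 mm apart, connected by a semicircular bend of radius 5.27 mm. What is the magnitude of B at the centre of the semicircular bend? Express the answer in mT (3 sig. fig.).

The semicircular arc contributes B_arc = μ₀I·π/(4πR) = μ₀I/(4R) = 1.04×10⁻³ T.
Each semi-infinite lead is at perpendicular distance R = 0.00527 m from the centre, with the perpendicular foot at its near end, so it contributes μ₀I/(4πR); both point the same way, together 6.60×10⁻⁴ T.
Arc and leads all point the same direction: B = 1.04×10⁻³ + 6.60×10⁻⁴ = 1.70×10⁻³ T.

B ≈ 1.70 mT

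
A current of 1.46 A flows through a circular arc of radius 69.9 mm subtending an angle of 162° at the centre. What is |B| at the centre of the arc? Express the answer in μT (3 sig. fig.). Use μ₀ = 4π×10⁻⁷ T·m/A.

The Biot–Savart field of a circular arc at its centre is B = μ₀Iφ/(4πR), with φ = 2.827 rad.
B = (4π×10⁻⁷ × 1.46 × 2.827) / (4π × 0.0699) = 5.91×10⁻⁶ T.

B ≈ 5.91 μT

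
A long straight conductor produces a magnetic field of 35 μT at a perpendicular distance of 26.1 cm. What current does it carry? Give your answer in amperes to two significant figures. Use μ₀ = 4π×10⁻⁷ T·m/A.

I ≈ 46 A

For a long straight wire B = μ₀I/(2πd), so I = 2πdB/μ₀.
I = 2π × 0.261 × 3.50×10⁻⁵ / (4π×10⁻⁷) = 45.7 A.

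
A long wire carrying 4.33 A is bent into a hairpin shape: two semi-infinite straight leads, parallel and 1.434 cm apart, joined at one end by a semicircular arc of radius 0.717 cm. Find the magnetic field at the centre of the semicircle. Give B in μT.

The semicircular arc contributes B_arc = μ₀I·π/(4πR) = μ₀I/(4R) = 1.90×10⁻⁴ T.
Each semi-infinite lead is at perpendicular distance R = 0.00717 m from the centre, with the perpendicular foot at its near end, so it contributes μ₀I/(4πR); both point the same way, together 1.21×10⁻⁴ T.
Arc and leads all point the same direction: B = 1.90×10⁻⁴ + 1.21×10⁻⁴ = 3.11×10⁻⁴ T.

B ≈ 311 μT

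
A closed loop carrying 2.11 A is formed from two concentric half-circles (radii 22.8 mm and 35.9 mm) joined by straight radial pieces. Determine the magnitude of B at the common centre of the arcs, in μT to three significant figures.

B ≈ 10.6 μT

The radial connectors point toward the centre, so dl × r̂ = 0 and they contribute nothing.
Each semicircle gives μ₀I/(4R): inner arc 2.91×10⁻⁵ T, outer arc 1.85×10⁻⁵ T.
The two arcs carry current in opposite angular senses, so their fields oppose: B = |2.91×10⁻⁵ − 1.85×10⁻⁵| = 1.06×10⁻⁵ T.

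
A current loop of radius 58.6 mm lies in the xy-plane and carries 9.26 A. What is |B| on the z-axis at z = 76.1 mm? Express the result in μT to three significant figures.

On the axis of a circular loop, B = μ₀IR² / [2(R²+z²)^(3/2)].
R² + z² = (0.0586)² + (0.0761)² = 0.009225 m², and (R²+z²)^(3/2) = 8.86×10⁻⁴ m³.
B = (4π×10⁻⁷ × 9.26 × 0.003434) / (2 × 8.86×10⁻⁴) = 2.25×10⁻⁵ T.

B ≈ 22.5 μT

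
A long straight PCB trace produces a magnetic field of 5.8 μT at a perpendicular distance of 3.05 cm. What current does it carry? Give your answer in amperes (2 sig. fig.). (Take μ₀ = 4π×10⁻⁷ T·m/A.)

I ≈ 0.88 A

For a long straight wire B = μ₀I/(2πd), so I = 2πdB/μ₀.
I = 2π × 0.0305 × 5.80×10⁻⁶ / (4π×10⁻⁷) = 0.884 A.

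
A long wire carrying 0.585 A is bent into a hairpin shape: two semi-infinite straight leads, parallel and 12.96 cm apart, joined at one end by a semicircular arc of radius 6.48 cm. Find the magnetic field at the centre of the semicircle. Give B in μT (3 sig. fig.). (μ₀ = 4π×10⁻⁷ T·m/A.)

The semicircular arc contributes B_arc = μ₀I·π/(4πR) = μ₀I/(4R) = 2.84×10⁻⁶ T.
Each semi-infinite lead is at perpendicular distance R = 0.0648 m from the centre, with the perpendicular foot at its near end, so it contributes μ₀I/(4πR); both point the same way, together 1.81×10⁻⁶ T.
Arc and leads all point the same direction: B = 2.84×10⁻⁶ + 1.81×10⁻⁶ = 4.64×10⁻⁶ T.

B ≈ 4.64 μT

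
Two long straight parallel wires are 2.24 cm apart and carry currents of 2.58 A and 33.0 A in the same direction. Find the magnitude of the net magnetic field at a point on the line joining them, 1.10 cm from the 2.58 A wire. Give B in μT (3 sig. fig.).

B ≈ 532 μT

Each long wire gives B = μ₀I/(2πd). Distances are d₁ = 0.011 m and d₂ = 0.0114 m.
B₁ = 4.69×10⁻⁵ T, B₂ = 5.79×10⁻⁴ T.
Between parallel currents the two contributions point in opposite directions, so they subtract. B = |B₁ − B₂| = |4.69×10⁻⁵ − 5.79×10⁻⁴| = 5.32×10⁻⁴ T.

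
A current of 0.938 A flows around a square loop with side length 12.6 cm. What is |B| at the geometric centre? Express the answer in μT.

Each side is a finite straight segment at perpendicular distance d = a/(2 tan(π/4)) = 0.063 m from the centre, with end-angles ±π/4.
One side contributes B₁ = (μ₀I/4πd)·2 sin(π/4) = 2.11×10⁻⁶ T.
All 4 sides add in the same direction: B = 4 × 2.11×10⁻⁶ = 8.42×10⁻⁶ T.

B ≈ 8.42 μT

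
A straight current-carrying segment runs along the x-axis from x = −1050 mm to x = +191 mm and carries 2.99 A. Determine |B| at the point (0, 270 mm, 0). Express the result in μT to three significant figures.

For a finite straight segment, B = (μ₀I/4πd)(sinθ₁ + sinθ₂), where θ₁, θ₂ are the angles from the perpendicular to each end.
The perpendicular distance is d = 0.27 m; the end-offsets along the wire are a = 1.05 m and b = 0.191 m.
sinθ₁ = 1.05/√(1.05²+0.27²) = 0.9685; sinθ₂ = 0.191/√(0.191²+0.27²) = 0.5775.
B = (4π×10⁻⁷ × 2.99) / (4π × 0.27) × (0.9685 + 0.5775) = 1.71×10⁻⁶ T.

B ≈ 1.71 μT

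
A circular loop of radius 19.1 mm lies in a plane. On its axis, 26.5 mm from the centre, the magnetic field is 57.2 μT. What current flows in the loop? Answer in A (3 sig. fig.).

I ≈ 8.70 A

On the axis of a loop, B = μ₀IR²/[2(R²+z²)^(3/2)], so I = 2B(R²+z²)^(3/2)/(μ₀R²).
R² + z² = 0.0003648 + 0.0007022 = 0.001067 m²; raised to 3/2 gives 3.49×10⁻⁵ m³.
I = 2 × 5.72×10⁻⁵ × 3.49×10⁻⁵ / (1.26×10⁻⁶ × 0.0003648) = 8.70 A.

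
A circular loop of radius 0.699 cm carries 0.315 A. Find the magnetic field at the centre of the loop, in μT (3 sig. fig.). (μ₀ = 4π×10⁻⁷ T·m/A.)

B ≈ 28.3 μT

At the centre of a circular loop the Biot–Savart law gives B = μ₀I/(2R).
B = (4π×10⁻⁷ × 0.315) / (2 × 0.00699) = 2.83×10⁻⁵ T.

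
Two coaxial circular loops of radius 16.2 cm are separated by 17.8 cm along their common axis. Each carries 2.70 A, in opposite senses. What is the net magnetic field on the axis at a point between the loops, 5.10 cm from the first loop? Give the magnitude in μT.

Each loop contributes B = μ₀IR²/[2(R²+z²)^(3/2)] on the axis, with z measured from that loop.
Loop 1 (z = 0.051 m): B₁ = 9.09×10⁻⁶ T. Loop 2 (z = 0.127 m): B₂ = 5.10×10⁻⁶ T.
The fields oppose: B = |B₁ − B₂| = 3.98×10⁻⁶ T.

B ≈ 3.98 μT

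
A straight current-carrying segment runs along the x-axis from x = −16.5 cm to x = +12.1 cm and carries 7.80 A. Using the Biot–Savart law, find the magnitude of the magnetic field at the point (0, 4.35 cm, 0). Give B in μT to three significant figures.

B ≈ 34.2 μT

For a finite straight segment, B = (μ₀I/4πd)(sinθ₁ + sinθ₂), where θ₁, θ₂ are the angles from the perpendicular to each end.
The perpendicular distance is d = 0.0435 m; the end-offsets along the wire are a = 0.165 m and b = 0.121 m.
sinθ₁ = 0.165/√(0.165²+0.0435²) = 0.9670; sinθ₂ = 0.121/√(0.121²+0.0435²) = 0.9410.
B = (4π×10⁻⁷ × 7.80) / (4π × 0.0435) × (0.9670 + 0.9410) = 3.42×10⁻⁵ T.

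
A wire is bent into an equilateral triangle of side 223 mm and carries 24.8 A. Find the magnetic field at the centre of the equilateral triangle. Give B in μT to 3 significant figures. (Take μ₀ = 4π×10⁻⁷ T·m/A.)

B ≈ 200 μT

Each side is a finite straight segment at perpendicular distance d = a/(2 tan(π/3)) = 0.06437 m from the centre, with end-angles ±π/3.
One side contributes B₁ = (μ₀I/4πd)·2 sin(π/3) = 6.67×10⁻⁵ T.
All 3 sides add in the same direction: B = 3 × 6.67×10⁻⁵ = 2.00×10⁻⁴ T.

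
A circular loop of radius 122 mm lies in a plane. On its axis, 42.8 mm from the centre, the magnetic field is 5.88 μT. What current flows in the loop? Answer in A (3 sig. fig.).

I ≈ 1.36 A

On the axis of a loop, B = μ₀IR²/[2(R²+z²)^(3/2)], so I = 2B(R²+z²)^(3/2)/(μ₀R²).
R² + z² = 0.01488 + 0.001832 = 0.01672 m²; raised to 3/2 gives 2.16×10⁻³ m³.
I = 2 × 5.88×10⁻⁶ × 2.16×10⁻³ / (1.26×10⁻⁶ × 0.01488) = 1.36 A.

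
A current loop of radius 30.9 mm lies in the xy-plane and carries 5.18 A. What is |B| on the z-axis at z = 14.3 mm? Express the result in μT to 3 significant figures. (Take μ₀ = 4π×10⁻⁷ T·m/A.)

B ≈ 78.7 μT

On the axis of a circular loop, B = μ₀IR² / [2(R²+z²)^(3/2)].
R² + z² = (0.0309)² + (0.0143)² = 0.001159 m², and (R²+z²)^(3/2) = 3.95×10⁻⁵ m³.
B = (4π×10⁻⁷ × 5.18 × 0.0009548) / (2 × 3.95×10⁻⁵) = 7.87×10⁻⁵ T.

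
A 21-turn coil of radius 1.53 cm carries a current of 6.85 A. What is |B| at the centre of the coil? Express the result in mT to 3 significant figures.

B ≈ 5.91 mT

For an N-turn flat coil, B = Nμ₀I/(2R) with R = 0.0153 m.
B = 21 × 2.81×10⁻⁴ T = 5.91×10⁻³ T.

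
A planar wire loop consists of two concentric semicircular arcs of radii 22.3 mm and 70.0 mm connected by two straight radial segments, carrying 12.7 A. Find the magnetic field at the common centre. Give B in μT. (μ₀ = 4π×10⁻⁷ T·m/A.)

B ≈ 122 μT

The radial connectors point toward the centre, so dl × r̂ = 0 and they contribute nothing.
Each semicircle gives μ₀I/(4R): inner arc 1.79×10⁻⁴ T, outer arc 5.70×10⁻⁵ T.
The two arcs carry current in opposite angular senses, so their fields oppose: B = |1.79×10⁻⁴ − 5.70×10⁻⁵| = 1.22×10⁻⁴ T.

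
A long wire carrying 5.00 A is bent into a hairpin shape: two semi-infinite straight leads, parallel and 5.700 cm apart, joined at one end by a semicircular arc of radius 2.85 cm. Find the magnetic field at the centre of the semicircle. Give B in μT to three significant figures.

The semicircular arc contributes B_arc = μ₀I·π/(4πR) = μ₀I/(4R) = 5.51×10⁻⁵ T.
Each semi-infinite lead is at perpendicular distance R = 0.0285 m from the centre, with the perpendicular foot at its near end, so it contributes μ₀I/(4πR); both point the same way, together 3.51×10⁻⁵ T.
Arc and leads all point the same direction: B = 5.51×10⁻⁵ + 3.51×10⁻⁵ = 9.02×10⁻⁵ T.

B ≈ 90.2 μT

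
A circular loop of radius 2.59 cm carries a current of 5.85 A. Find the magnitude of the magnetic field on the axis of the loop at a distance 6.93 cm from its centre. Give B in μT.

On the axis of a circular loop, B = μ₀IR² / [2(R²+z²)^(3/2)].
R² + z² = (0.0259)² + (0.0693)² = 0.005473 m², and (R²+z²)^(3/2) = 4.05×10⁻⁴ m³.
B = (4π×10⁻⁷ × 5.85 × 0.0006708) / (2 × 4.05×10⁻⁴) = 6.09×10⁻⁶ T.

B ≈ 6.09 μT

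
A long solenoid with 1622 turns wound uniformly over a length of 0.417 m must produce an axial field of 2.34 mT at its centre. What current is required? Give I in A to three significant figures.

Inside a long solenoid B = μ₀nI with n = 3890 m⁻¹, so I = B/(μ₀n).
I = 2.34×10⁻³ / (4π×10⁻⁷ × 3890) = 0.479 A.

I ≈ 0.479 A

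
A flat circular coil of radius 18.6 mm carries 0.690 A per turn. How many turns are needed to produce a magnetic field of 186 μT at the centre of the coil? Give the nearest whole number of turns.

For an N-turn coil, B = Nμ₀I/(2R). A single turn gives B₁ = 2.33×10⁻⁵ T with R = 0.0186 m.
N = B/B₁ = 1.86×10⁻⁴ / 2.33×10⁻⁵ = 7.98.

N = 8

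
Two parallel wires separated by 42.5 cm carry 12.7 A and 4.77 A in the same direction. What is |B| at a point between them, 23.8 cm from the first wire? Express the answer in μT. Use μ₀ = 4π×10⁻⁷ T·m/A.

Each long wire gives B = μ₀I/(2πd). Distances are d₁ = 0.238 m and d₂ = 0.187 m.
B₁ = 1.07×10⁻⁵ T, B₂ = 5.10×10⁻⁶ T.
Between parallel currents the two contributions point in opposite directions, so they subtract. B = |B₁ − B₂| = |1.07×10⁻⁵ − 5.10×10⁻⁶| = 5.57×10⁻⁶ T.

B ≈ 5.57 μT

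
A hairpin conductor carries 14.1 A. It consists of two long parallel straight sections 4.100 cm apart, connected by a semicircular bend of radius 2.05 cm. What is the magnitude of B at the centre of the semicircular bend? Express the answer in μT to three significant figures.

The semicircular arc contributes B_arc = μ₀I·π/(4πR) = μ₀I/(4R) = 2.16×10⁻⁴ T.
Each semi-infinite lead is at perpendicular distance R = 0.0205 m from the centre, with the perpendicular foot at its near end, so it contributes μ₀I/(4πR); both point the same way, together 1.38×10⁻⁴ T.
Arc and leads all point the same direction: B = 2.16×10⁻⁴ + 1.38×10⁻⁴ = 3.54×10⁻⁴ T.

B ≈ 354 μT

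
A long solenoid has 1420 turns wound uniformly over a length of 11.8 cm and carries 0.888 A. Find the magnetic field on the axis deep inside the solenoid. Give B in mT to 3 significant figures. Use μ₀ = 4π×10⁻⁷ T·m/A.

B ≈ 13.4 mT

Inside a long solenoid, B = μ₀nI with n = 1.203×10⁴ turns/m.
B = 4π×10⁻⁷ × 1.203×10⁴ × 0.888 = 1.34×10⁻² T.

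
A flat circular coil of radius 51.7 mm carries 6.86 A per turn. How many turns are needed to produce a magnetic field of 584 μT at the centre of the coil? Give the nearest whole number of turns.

N = 7

For an N-turn coil, B = Nμ₀I/(2R). A single turn gives B₁ = 8.34×10⁻⁵ T with R = 0.0517 m.
N = B/B₁ = 5.84×10⁻⁴ / 8.34×10⁻⁵ = 7.00.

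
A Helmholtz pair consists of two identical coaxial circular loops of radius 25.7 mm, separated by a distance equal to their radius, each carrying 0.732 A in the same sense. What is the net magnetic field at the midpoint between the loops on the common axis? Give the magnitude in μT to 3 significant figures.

B ≈ 25.6 μT

Each loop contributes B = μ₀IR²/[2(R²+z²)^(3/2)] on the axis, with z measured from that loop.
Loop 1 (z = 0.01285 m): B₁ = 1.28×10⁻⁵ T. Loop 2 (z = 0.01285 m): B₂ = 1.28×10⁻⁵ T.
The fields add: B = B₁ + B₂ = 2.56×10⁻⁵ T.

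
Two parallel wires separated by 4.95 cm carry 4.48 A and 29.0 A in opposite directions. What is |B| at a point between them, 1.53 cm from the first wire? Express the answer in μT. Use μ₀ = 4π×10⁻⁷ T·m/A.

Each long wire gives B = μ₀I/(2πd). Distances are d₁ = 0.0153 m and d₂ = 0.0342 m.
B₁ = 5.86×10⁻⁵ T, B₂ = 1.70×10⁻⁴ T.
Between antiparallel currents both contributions point the same way, so they add. B = B₁ + B₂ = 5.86×10⁻⁵ + 1.70×10⁻⁴ = 2.28×10⁻⁴ T.

B ≈ 228 μT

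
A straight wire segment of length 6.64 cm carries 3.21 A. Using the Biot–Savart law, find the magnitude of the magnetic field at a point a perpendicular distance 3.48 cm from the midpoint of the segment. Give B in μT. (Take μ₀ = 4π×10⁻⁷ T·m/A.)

For a finite straight segment, B = (μ₀I/4πd)(sinθ₁ + sinθ₂), where θ₁, θ₂ are the angles from the perpendicular to each end.
The perpendicular from the point meets the wire at its midpoint, so each end is L/2 = 0.0332 m away along the wire.
sinθ₁ = 0.0332/√(0.0332²+0.0348²) = 0.6903; sinθ₂ = 0.0332/√(0.0332²+0.0348²) = 0.6903.
B = (4π×10⁻⁷ × 3.21) / (4π × 0.0348) × (0.6903 + 0.6903) = 1.27×10⁻⁵ T.

B ≈ 12.7 μT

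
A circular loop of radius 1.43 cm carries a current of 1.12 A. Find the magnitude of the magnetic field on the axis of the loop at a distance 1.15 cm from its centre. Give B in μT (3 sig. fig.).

On the axis of a circular loop, B = μ₀IR² / [2(R²+z²)^(3/2)].
R² + z² = (0.0143)² + (0.0115)² = 0.0003367 m², and (R²+z²)^(3/2) = 6.18×10⁻⁶ m³.
B = (4π×10⁻⁷ × 1.12 × 0.0002045) / (2 × 6.18×10⁻⁶) = 2.33×10⁻⁵ T.

B ≈ 23.3 μT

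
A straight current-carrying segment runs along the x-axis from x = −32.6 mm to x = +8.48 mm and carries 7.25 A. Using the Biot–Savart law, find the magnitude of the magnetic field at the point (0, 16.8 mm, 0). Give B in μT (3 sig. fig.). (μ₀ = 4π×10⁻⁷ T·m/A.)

B ≈ 57.8 μT

For a finite straight segment, B = (μ₀I/4πd)(sinθ₁ + sinθ₂), where θ₁, θ₂ are the angles from the perpendicular to each end.
The perpendicular distance is d = 0.0168 m; the end-offsets along the wire are a = 0.0326 m and b = 0.00848 m.
sinθ₁ = 0.0326/√(0.0326²+0.0168²) = 0.8889; sinθ₂ = 0.00848/√(0.00848²+0.0168²) = 0.4506.
B = (4π×10⁻⁷ × 7.25) / (4π × 0.0168) × (0.8889 + 0.4506) = 5.78×10⁻⁵ T.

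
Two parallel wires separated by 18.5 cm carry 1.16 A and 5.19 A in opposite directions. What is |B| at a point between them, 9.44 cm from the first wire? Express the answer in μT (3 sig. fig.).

Each long wire gives B = μ₀I/(2πd). Distances are d₁ = 0.0944 m and d₂ = 0.0906 m.
B₁ = 2.46×10⁻⁶ T, B₂ = 1.15×10⁻⁵ T.
Between antiparallel currents both contributions point the same way, so they add. B = B₁ + B₂ = 2.46×10⁻⁶ + 1.15×10⁻⁵ = 1.39×10⁻⁵ T.

B ≈ 13.9 μT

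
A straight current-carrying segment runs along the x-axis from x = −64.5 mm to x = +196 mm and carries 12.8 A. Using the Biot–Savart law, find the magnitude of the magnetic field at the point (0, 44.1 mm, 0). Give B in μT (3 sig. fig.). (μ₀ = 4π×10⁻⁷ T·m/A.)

For a finite straight segment, B = (μ₀I/4πd)(sinθ₁ + sinθ₂), where θ₁, θ₂ are the angles from the perpendicular to each end.
The perpendicular distance is d = 0.0441 m; the end-offsets along the wire are a = 0.0645 m and b = 0.196 m.
sinθ₁ = 0.0645/√(0.0645²+0.0441²) = 0.8255; sinθ₂ = 0.196/√(0.196²+0.0441²) = 0.9756.
B = (4π×10⁻⁷ × 12.8) / (4π × 0.0441) × (0.8255 + 0.9756) = 5.23×10⁻⁵ T.

B ≈ 52.3 μT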